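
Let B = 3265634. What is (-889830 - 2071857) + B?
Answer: 303947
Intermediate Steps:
(-889830 - 2071857) + B = (-889830 - 2071857) + 3265634 = -2961687 + 3265634 = 303947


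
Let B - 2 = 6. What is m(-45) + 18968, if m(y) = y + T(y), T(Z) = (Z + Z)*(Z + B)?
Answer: 22253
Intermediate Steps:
B = 8 (B = 2 + 6 = 8)
T(Z) = 2*Z*(8 + Z) (T(Z) = (Z + Z)*(Z + 8) = (2*Z)*(8 + Z) = 2*Z*(8 + Z))
m(y) = y + 2*y*(8 + y)
m(-45) + 18968 = -45*(17 + 2*(-45)) + 18968 = -45*(17 - 90) + 18968 = -45*(-73) + 18968 = 3285 + 18968 = 22253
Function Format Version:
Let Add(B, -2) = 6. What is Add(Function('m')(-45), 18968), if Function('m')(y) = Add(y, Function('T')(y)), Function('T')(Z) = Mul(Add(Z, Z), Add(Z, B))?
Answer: 22253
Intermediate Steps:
B = 8 (B = Add(2, 6) = 8)
Function('T')(Z) = Mul(2, Z, Add(8, Z)) (Function('T')(Z) = Mul(Add(Z, Z), Add(Z, 8)) = Mul(Mul(2, Z), Add(8, Z)) = Mul(2, Z, Add(8, Z)))
Function('m')(y) = Add(y, Mul(2, y, Add(8, y)))
Add(Function('m')(-45), 18968) = Add(Mul(-45, Add(17, Mul(2, -45))), 18968) = Add(Mul(-45, Add(17, -90)), 18968) = Add(Mul(-45, -73), 18968) = Add(3285, 18968) = 22253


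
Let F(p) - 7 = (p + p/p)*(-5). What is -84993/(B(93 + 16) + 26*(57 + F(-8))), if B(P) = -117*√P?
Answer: -623282/14625 - 28331*√109/14625 ≈ -62.842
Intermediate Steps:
F(p) = 2 - 5*p (F(p) = 7 + (p + p/p)*(-5) = 7 + (p + 1)*(-5) = 7 + (1 + p)*(-5) = 7 + (-5 - 5*p) = 2 - 5*p)
-84993/(B(93 + 16) + 26*(57 + F(-8))) = -84993/(-117*√(93 + 16) + 26*(57 + (2 - 5*(-8)))) = -84993/(-117*√109 + 26*(57 + (2 + 40))) = -84993/(-117*√109 + 26*(57 + 42)) = -84993/(-117*√109 + 26*99) = -84993/(-117*√109 + 2574) = -84993/(2574 - 117*√109)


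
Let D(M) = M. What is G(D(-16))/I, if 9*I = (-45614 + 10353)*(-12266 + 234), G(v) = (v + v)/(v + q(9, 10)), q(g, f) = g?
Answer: 9/92806952 ≈ 9.6975e-8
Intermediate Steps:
G(v) = 2*v/(9 + v) (G(v) = (v + v)/(v + 9) = (2*v)/(9 + v) = 2*v/(9 + v))
I = 424260352/9 (I = ((-45614 + 10353)*(-12266 + 234))/9 = (-35261*(-12032))/9 = (1/9)*424260352 = 424260352/9 ≈ 4.7140e+7)
G(D(-16))/I = (2*(-16)/(9 - 16))/(424260352/9) = (2*(-16)/(-7))*(9/424260352) = (2*(-16)*(-1/7))*(9/424260352) = (32/7)*(9/424260352) = 9/92806952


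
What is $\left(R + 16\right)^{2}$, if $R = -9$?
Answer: $49$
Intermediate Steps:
$\left(R + 16\right)^{2} = \left(-9 + 16\right)^{2} = 7^{2} = 49$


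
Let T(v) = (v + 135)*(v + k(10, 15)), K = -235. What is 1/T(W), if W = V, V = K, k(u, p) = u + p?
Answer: 1/21000 ≈ 4.7619e-5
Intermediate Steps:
k(u, p) = p + u
V = -235
W = -235
T(v) = (25 + v)*(135 + v) (T(v) = (v + 135)*(v + (15 + 10)) = (135 + v)*(v + 25) = (135 + v)*(25 + v) = (25 + v)*(135 + v))
1/T(W) = 1/(3375 + (-235)² + 160*(-235)) = 1/(3375 + 55225 - 37600) = 1/21000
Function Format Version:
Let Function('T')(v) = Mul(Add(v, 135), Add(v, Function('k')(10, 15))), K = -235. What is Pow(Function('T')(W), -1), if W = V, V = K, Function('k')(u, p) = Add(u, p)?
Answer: Rational(1, 21000) ≈ 4.7619e-5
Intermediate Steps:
Function('k')(u, p) = Add(p, u)
V = -235
W = -235
Function('T')(v) = Mul(Add(25, v), Add(135, v)) (Function('T')(v) = Mul(Add(v, 135), Add(v, Add(15, 10))) = Mul(Add(135, v), Add(v, 25)) = Mul(Add(135, v), Add(25, v)) = Mul(Add(25, v), Add(135, v)))
Pow(Function('T')(W), -1) = Pow(Add(3375, Pow(-235, 2), Mul(160, -235)), -1) = Pow(Add(3375, 55225, -37600), -1) = Pow(21000, -1) = Rational(1, 21000)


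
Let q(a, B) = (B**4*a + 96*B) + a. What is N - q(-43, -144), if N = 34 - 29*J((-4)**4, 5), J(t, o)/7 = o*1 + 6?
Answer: 18489224596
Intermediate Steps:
J(t, o) = 42 + 7*o (J(t, o) = 7*(o*1 + 6) = 7*(o + 6) = 7*(6 + o) = 42 + 7*o)
q(a, B) = a + 96*B + a*B**4 (q(a, B) = (a*B**4 + 96*B) + a = (96*B + a*B**4) + a = a + 96*B + a*B**4)
N = -2199 (N = 34 - 29*(42 + 7*5) = 34 - 29*(42 + 35) = 34 - 29*77 = 34 - 2233 = -2199)
N - q(-43, -144) = -2199 - (-43 + 96*(-144) - 43*(-144)**4) = -2199 - (-43 - 13824 - 43*429981696) = -2199 - (-43 - 13824 - 18489212928) = -2199 - 1*(-18489226795) = -2199 + 18489226795 = 18489224596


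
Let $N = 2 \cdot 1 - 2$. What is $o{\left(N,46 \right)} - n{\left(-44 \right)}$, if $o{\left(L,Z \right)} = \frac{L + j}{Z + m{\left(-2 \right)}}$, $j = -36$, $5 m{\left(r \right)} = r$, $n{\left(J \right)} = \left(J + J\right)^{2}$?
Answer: $- \frac{147151}{19} \approx -7744.8$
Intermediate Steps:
$n{\left(J \right)} = 4 J^{2}$ ($n{\left(J \right)} = \left(2 J\right)^{2} = 4 J^{2}$)
$m{\left(r \right)} = \frac{r}{5}$
$N = 0$ ($N = 2 - 2 = 0$)
$o{\left(L,Z \right)} = \frac{-36 + L}{- \frac{2}{5} + Z}$ ($o{\left(L,Z \right)} = \frac{L - 36}{Z + \frac{1}{5} \left(-2\right)} = \frac{-36 + L}{Z - \frac{2}{5}} = \frac{-36 + L}{- \frac{2}{5} + Z}$)
$o{\left(N,46 \right)} - n{\left(-44 \right)} = \frac{5 \left(-36 + 0\right)}{-2 + 5 \cdot 46} - 4 \left(-44\right)^{2} = 5 \frac{1}{-2 + 230} \left(-36\right) - 4 \cdot 1936 = 5 \cdot \frac{1}{228} \left(-36\right) - 7744 = - \frac{15}{19} - 7744 = - \frac{147151}{19}$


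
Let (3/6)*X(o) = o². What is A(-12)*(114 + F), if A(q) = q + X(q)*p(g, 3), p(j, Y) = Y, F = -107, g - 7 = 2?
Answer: 5964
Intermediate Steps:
g = 9 (g = 7 + 2 = 9)
X(o) = 2*o²
A(q) = q + 6*q² (A(q) = q + (2*q²)*3 = q + 6*q²)
A(-12)*(114 + F) = (-12*(1 + 6*(-12)))*(114 - 107) = -12*(1 - 72)*7 = -12*(-71)*7 = 852*7 = 5964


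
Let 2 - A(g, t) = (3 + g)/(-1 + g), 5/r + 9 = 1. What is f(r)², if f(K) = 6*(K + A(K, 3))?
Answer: 783225/2704 ≈ 289.65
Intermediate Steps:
r = -5/8 (r = 5/(-9 + 1) = 5/(-8) = 5*(-⅛) = -5/8 ≈ -0.62500)
A(g, t) = 2 - (3 + g)/(-1 + g)
f(K) = 6*K + 6*(-5 + K)/(-1 + K) (f(K) = 6*(K + (-5 + K)/(-1 + K)) = 6*K + 6*(-5 + K)/(-1 + K))
f(r)² = (6*(-5 + (-5/8)²)/(-1 - 5/8))² = (6*(-5 + 25/64)/(-13/8))² = (6*(-8/13)*(-295/64))² = (885/52)² = 783225/2704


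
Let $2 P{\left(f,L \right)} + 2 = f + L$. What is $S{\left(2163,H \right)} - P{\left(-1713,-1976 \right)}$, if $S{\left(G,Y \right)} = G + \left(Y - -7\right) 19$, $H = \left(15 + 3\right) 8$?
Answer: $\frac{13755}{2} \approx 6877.5$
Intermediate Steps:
$H = 144$ ($H = 18 \cdot 8 = 144$)
$S{\left(G,Y \right)} = 133 + G + 19 Y$ ($S{\left(G,Y \right)} = G + \left(Y + 7\right) 19 = G + \left(7 + Y\right) 19 = G + \left(133 + 19 Y\right) = 133 + G + 19 Y$)
$P{\left(f,L \right)} = -1 + \frac{L}{2} + \frac{f}{2}$ ($P{\left(f,L \right)} = -1 + \frac{f + L}{2} = -1 + \frac{L + f}{2} = -1 + \left(\frac{L}{2} + \frac{f}{2}\right) = -1 + \frac{L}{2} + \frac{f}{2}$)
$S{\left(2163,H \right)} - P{\left(-1713,-1976 \right)} = \left(133 + 2163 + 19 \cdot 144\right) - \left(-1 + \frac{1}{2} \left(-1976\right) + \frac{1}{2} \left(-1713\right)\right) = \left(133 + 2163 + 2736\right) - \left(-1 - 988 - \frac{1713}{2}\right) = 5032 - - \frac{3691}{2} = 5032 + \frac{3691}{2} = \frac{13755}{2}$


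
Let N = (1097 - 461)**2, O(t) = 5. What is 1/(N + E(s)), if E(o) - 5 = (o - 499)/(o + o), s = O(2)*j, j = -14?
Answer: 140/56630709 ≈ 2.4722e-6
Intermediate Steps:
s = -70 (s = 5*(-14) = -70)
E(o) = 5 + (-499 + o)/(2*o) (E(o) = 5 + (o - 499)/(o + o) = 5 + (-499 + o)/((2*o)) = 5 + (-499 + o)*(1/(2*o)) = 5 + (-499 + o)/(2*o))
N = 404496 (N = 636**2 = 404496)
1/(N + E(s)) = 1/(404496 + (1/2)*(-499 + 11*(-70))/(-70)) = 1/(404496 + (1/2)*(-1/70)*(-499 - 770)) = 1/(404496 + (1/2)*(-1/70)*(-1269)) = 1/(404496 + 1269/140) = 1/(56630709/140) = 140/56630709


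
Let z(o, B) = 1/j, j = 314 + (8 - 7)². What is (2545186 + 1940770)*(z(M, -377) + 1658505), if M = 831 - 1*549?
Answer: 2343593848056656/315 ≈ 7.4400e+12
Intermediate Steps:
j = 315 (j = 314 + 1² = 314 + 1 = 315)
M = 282 (M = 831 - 549 = 282)
z(o, B) = 1/315
(2545186 + 1940770)*(z(M, -377) + 1658505) = (2545186 + 1940770)*(1/315 + 1658505) = 4485956*(522429076/315) = 2343593848056656/315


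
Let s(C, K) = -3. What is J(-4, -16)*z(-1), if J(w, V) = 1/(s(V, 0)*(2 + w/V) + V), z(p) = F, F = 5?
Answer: -20/91 ≈ -0.21978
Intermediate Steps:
z(p) = 5
J(w, V) = 1/(-6 + V - 3*w/V) (J(w, V) = 1/(-3*(2 + w/V) + V) = 1/((-6 - 3*w/V) + V) = 1/(-6 + V - 3*w/V))
J(-4, -16)*z(-1) = -16/((-16)**2 - 6*(-16) - 3*(-4))*5 = -16/(256 + 96 + 12)*5 = -16/364*5 = -16*1/364*5 = -4/91*5 = -20/91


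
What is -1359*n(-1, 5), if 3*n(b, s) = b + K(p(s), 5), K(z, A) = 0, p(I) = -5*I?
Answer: 453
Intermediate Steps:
n(b, s) = b/3 (n(b, s) = (b + 0)/3 = b/3)
-1359*n(-1, 5) = -453*(-1) = -1359*(-⅓) = 453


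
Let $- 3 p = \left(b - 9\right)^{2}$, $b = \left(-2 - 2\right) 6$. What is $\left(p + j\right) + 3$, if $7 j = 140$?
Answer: $-340$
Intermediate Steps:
$b = -24$ ($b = \left(-4\right) 6 = -24$)
$j = 20$ ($j = \frac{1}{7} \cdot 140 = 20$)
$p = -363$ ($p = - \frac{\left(-24 - 9\right)^{2}}{3} = - \frac{\left(-33\right)^{2}}{3} = \left(- \frac{1}{3}\right) 1089 = -363$)
$\left(p + j\right) + 3 = \left(-363 + 20\right) + 3 = -343 + 3 = -340$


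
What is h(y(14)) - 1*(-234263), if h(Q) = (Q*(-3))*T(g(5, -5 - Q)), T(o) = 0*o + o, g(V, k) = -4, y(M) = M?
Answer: 234431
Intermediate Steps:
T(o) = o (T(o) = 0 + o = o)
h(Q) = 12*Q (h(Q) = (Q*(-3))*(-4) = -3*Q*(-4) = 12*Q)
h(y(14)) - 1*(-234263) = 12*14 - 1*(-234263) = 168 + 234263 = 234431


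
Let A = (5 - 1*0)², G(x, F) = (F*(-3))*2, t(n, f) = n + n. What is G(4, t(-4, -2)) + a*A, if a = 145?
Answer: 3673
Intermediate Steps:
t(n, f) = 2*n
G(x, F) = -6*F (G(x, F) = -3*F*2 = -6*F)
A = 25 (A = (5 + 0)² = 5² = 25)
G(4, t(-4, -2)) + a*A = -12*(-4) + 145*25 = -6*(-8) + 3625 = 48 + 3625 = 3673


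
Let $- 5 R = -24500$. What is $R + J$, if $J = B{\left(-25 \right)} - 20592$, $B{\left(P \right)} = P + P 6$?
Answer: $-15867$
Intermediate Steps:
$B{\left(P \right)} = 7 P$ ($B{\left(P \right)} = P + 6 P = 7 P$)
$J = -20767$ ($J = 7 \left(-25\right) - 20592 = -175 - 20592 = -20767$)
$R = 4900$ ($R = \left(- \frac{1}{5}\right) \left(-24500\right) = 4900$)
$R + J = 4900 - 20767 = -15867$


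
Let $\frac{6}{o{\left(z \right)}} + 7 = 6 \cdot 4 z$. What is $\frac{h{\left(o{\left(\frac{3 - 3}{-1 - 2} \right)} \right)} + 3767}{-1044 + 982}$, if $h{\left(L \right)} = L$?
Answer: $- \frac{26363}{434} \approx -60.744$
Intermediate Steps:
$o{\left(z \right)} = \frac{6}{-7 + 24 z}$ ($o{\left(z \right)} = \frac{6}{-7 + 6 \cdot 4 z} = \frac{6}{-7 + 24 z}$)
$\frac{h{\left(o{\left(\frac{3 - 3}{-1 - 2} \right)} \right)} + 3767}{-1044 + 982} = \frac{\frac{6}{-7 + 24 \frac{3 - 3}{-1 - 2}} + 3767}{-1044 + 982} = \frac{\frac{6}{-7 + 24 \frac{0}{-3}} + 3767}{-62} = \left(\frac{6}{-7 + 24 \cdot 0 \left(- \frac{1}{3}\right)} + 3767\right) \left(- \frac{1}{62}\right) = \left(\frac{6}{-7 + 24 \cdot 0} + 3767\right) \left(- \frac{1}{62}\right) = \left(\frac{6}{-7 + 0} + 3767\right) \left(- \frac{1}{62}\right) = \left(\frac{6}{-7} + 3767\right) \left(- \frac{1}{62}\right) = \left(6 \left(- \frac{1}{7}\right) + 3767\right) \left(- \frac{1}{62}\right) = \left(- \frac{6}{7} + 3767\right) \left(- \frac{1}{62}\right) = \frac{26363}{7} \left(- \frac{1}{62}\right) = - \frac{26363}{434}$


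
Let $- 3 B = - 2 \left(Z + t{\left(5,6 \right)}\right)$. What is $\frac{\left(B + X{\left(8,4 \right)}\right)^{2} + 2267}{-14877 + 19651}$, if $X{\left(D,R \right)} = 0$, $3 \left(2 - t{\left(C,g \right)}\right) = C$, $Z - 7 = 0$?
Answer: $\frac{26509}{55242} \approx 0.47987$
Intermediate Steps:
$Z = 7$ ($Z = 7 + 0 = 7$)
$t{\left(C,g \right)} = 2 - \frac{C}{3}$
$B = \frac{44}{9}$ ($B = - \frac{\left(-2\right) \left(7 + \left(2 - \frac{5}{3}\right)\right)}{3} = - \frac{\left(-2\right) \left(7 + \frac{1}{3}\right)}{3} = - \frac{\left(-2\right) \frac{22}{3}}{3} = \left(- \frac{1}{3}\right) \left(- \frac{44}{3}\right) = \frac{44}{9} \approx 4.8889$)
$\frac{\left(B + X{\left(8,4 \right)}\right)^{2} + 2267}{-14877 + 19651} = \frac{\left(\frac{44}{9} + 0\right)^{2} + 2267}{-14877 + 19651} = \frac{\left(\frac{44}{9}\right)^{2} + 2267}{4774} = \left(\frac{1936}{81} + 2267\right) \frac{1}{4774} = \frac{185563}{81} \cdot \frac{1}{4774} = \frac{26509}{55242}$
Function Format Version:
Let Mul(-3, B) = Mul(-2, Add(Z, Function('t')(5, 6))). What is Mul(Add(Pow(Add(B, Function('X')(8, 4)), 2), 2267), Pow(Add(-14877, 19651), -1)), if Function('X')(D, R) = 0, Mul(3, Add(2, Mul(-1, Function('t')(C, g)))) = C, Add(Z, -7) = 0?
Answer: Rational(26509, 55242) ≈ 0.47987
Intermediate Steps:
Z = 7 (Z = Add(7, 0) = 7)
Function('t')(C, g) = Add(2, Mul(Rational(-1, 3), C))
B = Rational(44, 9) (B = Mul(Rational(-1, 3), Mul(-2, Add(7, Add(2, Mul(Rational(-1, 3), 5))))) = Mul(Rational(-1, 3), Mul(-2, Add(7, Add(2, Rational(-5, 3))))) = Mul(Rational(-1, 3), Mul(-2, Add(7, Rational(1, 3)))) = Mul(Rational(-1, 3), Mul(-2, Rational(22, 3))) = Mul(Rational(-1, 3), Rational(-44, 3)) = Rational(44, 9) ≈ 4.8889)
Mul(Add(Pow(Add(B, Function('X')(8, 4)), 2), 2267), Pow(Add(-14877, 19651), -1)) = Mul(Add(Pow(Add(Rational(44, 9), 0), 2), 2267), Pow(Add(-14877, 19651), -1)) = Mul(Add(Pow(Rational(44, 9), 2), 2267), Pow(4774, -1)) = Mul(Add(Rational(1936, 81), 2267), Rational(1, 4774)) = Mul(Rational(185563, 81), Rational(1, 4774)) = Rational(26509, 55242)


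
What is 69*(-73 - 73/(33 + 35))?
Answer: -347553/68 ≈ -5111.1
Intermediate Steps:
69*(-73 - 73/(33 + 35)) = 69*(-73 - 73/68) = 69*(-5037/68) = -347553/68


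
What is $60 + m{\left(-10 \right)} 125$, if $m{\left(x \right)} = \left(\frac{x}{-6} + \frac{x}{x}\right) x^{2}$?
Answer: $\frac{100180}{3} \approx 33393.0$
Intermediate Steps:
$m{\left(x \right)} = x^{2} \left(1 - \frac{x}{6}\right)$ ($m{\left(x \right)} = \left(x \left(- \frac{1}{6}\right) + 1\right) x^{2} = \left(- \frac{x}{6} + 1\right) x^{2} = \left(1 - \frac{x}{6}\right) x^{2} = x^{2} \left(1 - \frac{x}{6}\right)$)
$60 + m{\left(-10 \right)} 125 = 60 + \frac{\left(-10\right)^{2} \left(6 - -10\right)}{6} \cdot 125 = 60 + \frac{1}{6} \cdot 100 \left(6 + 10\right) 125 = 60 + \frac{1}{6} \cdot 100 \cdot 16 \cdot 125 = 60 + \frac{800}{3} \cdot 125 = 60 + \frac{100000}{3} = \frac{100180}{3}$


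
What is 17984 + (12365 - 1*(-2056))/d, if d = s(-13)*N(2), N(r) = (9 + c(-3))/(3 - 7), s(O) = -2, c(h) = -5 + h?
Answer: 46826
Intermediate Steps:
N(r) = -1/4 (N(r) = (9 + (-5 - 3))/(3 - 7) = (9 - 8)/(-4) = 1*(-1/4) = -1/4)
d = 1/2 (d = -2*(-1/4) = 1/2 ≈ 0.50000)
17984 + (12365 - 1*(-2056))/d = 17984 + (12365 - 1*(-2056))/(1/2) = 17984 + (12365 + 2056)*2 = 17984 + 14421*2 = 17984 + 28842 = 46826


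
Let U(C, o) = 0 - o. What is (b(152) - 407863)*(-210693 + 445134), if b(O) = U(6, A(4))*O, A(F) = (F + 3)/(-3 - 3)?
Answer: -95578235379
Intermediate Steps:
A(F) = -½ - F/6 (A(F) = (3 + F)/(-6) = (3 + F)*(-⅙) = -½ - F/6)
U(C, o) = -o
b(O) = 7*O/6 (b(O) = (-(-½ - ⅙*4))*O = (-(-½ - ⅔))*O = (-1*(-7/6))*O = 7*O/6)
(b(152) - 407863)*(-210693 + 445134) = ((7/6)*152 - 407863)*(-210693 + 445134) = (532/3 - 407863)*234441 = -1223057/3*234441 = -95578235379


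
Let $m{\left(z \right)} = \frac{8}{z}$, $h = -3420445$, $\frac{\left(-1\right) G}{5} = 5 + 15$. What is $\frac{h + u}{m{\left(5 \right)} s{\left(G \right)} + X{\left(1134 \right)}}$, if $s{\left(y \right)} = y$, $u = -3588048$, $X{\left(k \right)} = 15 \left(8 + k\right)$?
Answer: $- \frac{7008493}{16970} \approx -412.99$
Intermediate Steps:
$G = -100$ ($G = - 5 \left(5 + 15\right) = \left(-5\right) 20 = -100$)
$X{\left(k \right)} = 120 + 15 k$
$\frac{h + u}{m{\left(5 \right)} s{\left(G \right)} + X{\left(1134 \right)}} = \frac{-3420445 - 3588048}{\frac{8}{5} \left(-100\right) + \left(120 + 15 \cdot 1134\right)} = - \frac{7008493}{8 \cdot \frac{1}{5} \left(-100\right) + \left(120 + 17010\right)} = - \frac{7008493}{\frac{8}{5} \left(-100\right) + 17130} = - \frac{7008493}{-160 + 17130} = - \frac{7008493}{16970}$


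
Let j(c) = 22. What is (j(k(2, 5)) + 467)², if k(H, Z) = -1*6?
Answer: 239121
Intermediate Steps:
k(H, Z) = -6
(j(k(2, 5)) + 467)² = (22 + 467)² = 489² = 239121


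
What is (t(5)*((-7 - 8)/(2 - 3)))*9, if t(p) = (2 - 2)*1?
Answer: 0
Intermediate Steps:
t(p) = 0 (t(p) = 0*1 = 0)
(t(5)*((-7 - 8)/(2 - 3)))*9 = (0*((-7 - 8)/(2 - 3)))*9 = (0*(-15/(-1)))*9 = (0*(-15*(-1)))*9 = (0*15)*9 = 0*9 = 0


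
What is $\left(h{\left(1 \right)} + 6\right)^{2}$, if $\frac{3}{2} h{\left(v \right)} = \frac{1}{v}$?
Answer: $\frac{400}{9} \approx 44.444$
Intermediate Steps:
$h{\left(v \right)} = \frac{2}{3 v}$
$\left(h{\left(1 \right)} + 6\right)^{2} = \left(\frac{2}{3 \cdot 1} + 6\right)^{2} = \left(\frac{2}{3} \cdot 1 + 6\right)^{2} = \left(\frac{2}{3} + 6\right)^{2} = \left(\frac{20}{3}\right)^{2} = \frac{400}{9}$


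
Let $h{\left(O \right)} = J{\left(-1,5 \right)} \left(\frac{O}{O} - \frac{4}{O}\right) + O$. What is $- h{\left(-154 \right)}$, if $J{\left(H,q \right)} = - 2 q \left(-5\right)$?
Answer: $\frac{7908}{77} \approx 102.7$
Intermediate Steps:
$J{\left(H,q \right)} = 10 q$
$h{\left(O \right)} = 50 + O - \frac{200}{O}$ ($h{\left(O \right)} = 10 \cdot 5 \left(\frac{O}{O} - \frac{4}{O}\right) + O = 50 \left(1 - \frac{4}{O}\right) + O = \left(50 - \frac{200}{O}\right) + O = 50 + O - \frac{200}{O}$)
$- h{\left(-154 \right)} = - (50 - 154 - \frac{200}{-154}) = - (50 - 154 - - \frac{100}{77}) = - (50 - 154 + \frac{100}{77}) = \left(-1\right) \left(- \frac{7908}{77}\right) = \frac{7908}{77}$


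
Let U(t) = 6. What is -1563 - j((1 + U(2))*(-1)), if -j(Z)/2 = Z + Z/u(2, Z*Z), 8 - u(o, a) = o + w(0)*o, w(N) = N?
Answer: -4738/3 ≈ -1579.3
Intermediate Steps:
u(o, a) = 8 - o (u(o, a) = 8 - (o + 0*o) = 8 - (o + 0) = 8 - o)
j(Z) = -7*Z/3 (j(Z) = -2*(Z + Z/(8 - 1*2)) = -2*(Z + Z/(8 - 2)) = -2*(Z + Z/6) = -7*Z/3)
-1563 - j((1 + U(2))*(-1)) = -1563 - (-7)*(1 + 6)*(-1)/3 = -1563 - (-7)*7*(-1)/3 = -1563 - (-7)*(-7)/3 = -1563 - 1*49/3 = -1563 - 49/3 = -4738/3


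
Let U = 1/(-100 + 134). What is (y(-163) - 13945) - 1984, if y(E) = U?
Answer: -541585/34 ≈ -15929.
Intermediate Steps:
U = 1/34 ≈ 0.029412
y(E) = 1/34
(y(-163) - 13945) - 1984 = (1/34 - 13945) - 1984 = -474129/34 - 1984 = -541585/34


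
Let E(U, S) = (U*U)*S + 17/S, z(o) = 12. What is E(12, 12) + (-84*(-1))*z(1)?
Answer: 32849/12 ≈ 2737.4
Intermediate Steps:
E(U, S) = 17/S + S*U**2 (E(U, S) = U**2*S + 17/S = S*U**2 + 17/S = 17/S + S*U**2)
E(12, 12) + (-84*(-1))*z(1) = (17/12 + 12*12**2) - 84*(-1)*12 = (17*(1/12) + 12*144) + 84*12 = (17/12 + 1728) + 1008 = 20753/12 + 1008 = 32849/12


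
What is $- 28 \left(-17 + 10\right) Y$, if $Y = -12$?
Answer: $-2352$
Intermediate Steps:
$- 28 \left(-17 + 10\right) Y = - 28 \left(-17 + 10\right) \left(-12\right) = \left(-28\right) \left(-7\right) \left(-12\right) = 196 \left(-12\right) = -2352$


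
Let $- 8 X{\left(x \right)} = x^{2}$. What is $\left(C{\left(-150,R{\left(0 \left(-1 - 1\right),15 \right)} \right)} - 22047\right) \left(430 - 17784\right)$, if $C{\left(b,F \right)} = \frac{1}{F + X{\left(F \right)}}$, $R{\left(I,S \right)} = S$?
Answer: $\frac{40173520822}{105} \approx 3.826 \cdot 10^{8}$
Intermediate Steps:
$X{\left(x \right)} = - \frac{x^{2}}{8}$
$C{\left(b,F \right)} = \frac{1}{F - \frac{F^{2}}{8}}$
$\left(C{\left(-150,R{\left(0 \left(-1 - 1\right),15 \right)} \right)} - 22047\right) \left(430 - 17784\right) = \left(- \frac{8}{15 \left(-8 + 15\right)} - 22047\right) \left(430 - 17784\right) = \left(\left(-8\right) \frac{1}{15} \cdot \frac{1}{7} - 22047\right) \left(-17354\right) = \left(- \frac{8}{105} - 22047\right) \left(-17354\right) = \left(- \frac{2314943}{105}\right) \left(-17354\right) = \frac{40173520822}{105}$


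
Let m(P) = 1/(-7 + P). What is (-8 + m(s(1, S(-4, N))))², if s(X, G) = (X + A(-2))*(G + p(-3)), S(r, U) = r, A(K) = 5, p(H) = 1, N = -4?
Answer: 40401/625 ≈ 64.642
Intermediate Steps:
s(X, G) = (1 + G)*(5 + X) (s(X, G) = (X + 5)*(G + 1) = (5 + X)*(1 + G) = (1 + G)*(5 + X))
(-8 + m(s(1, S(-4, N))))² = (-8 + 1/(-7 + (5 + 1 + 5*(-4) - 4*1)))² = (-8 + 1/(-7 + (5 + 1 - 20 - 4)))² = (-8 + 1/(-7 - 18))² = (-8 + 1/(-25))² = (-8 - 1/25)² = (-201/25)² = 40401/625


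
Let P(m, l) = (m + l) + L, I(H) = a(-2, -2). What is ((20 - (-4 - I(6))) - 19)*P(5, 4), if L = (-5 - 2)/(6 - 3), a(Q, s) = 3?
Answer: 160/3 ≈ 53.333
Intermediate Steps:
I(H) = 3
L = -7/3 ≈ -2.3333
P(m, l) = -7/3 + l + m (P(m, l) = (m + l) - 7/3 = (l + m) - 7/3 = -7/3 + l + m)
((20 - (-4 - I(6))) - 19)*P(5, 4) = ((20 - (-4 - 1*3)) - 19)*(-7/3 + 4 + 5) = ((20 - (-4 - 3)) - 19)*(20/3) = ((20 - 1*(-7)) - 19)*(20/3) = ((20 + 7) - 19)*(20/3) = (27 - 19)*(20/3) = 8*(20/3) = 160/3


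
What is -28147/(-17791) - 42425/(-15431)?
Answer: 1189119532/274532921 ≈ 4.3314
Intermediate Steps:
-28147/(-17791) - 42425/(-15431) = -28147*(-1/17791) - 42425*(-1/15431) = 28147/17791 + 42425/15431 = 1189119532/274532921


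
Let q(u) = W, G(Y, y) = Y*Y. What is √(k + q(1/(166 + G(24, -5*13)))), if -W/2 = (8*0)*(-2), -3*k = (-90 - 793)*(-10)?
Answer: I*√26490/3 ≈ 54.253*I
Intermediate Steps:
k = -8830/3 (k = -(-90 - 793)*(-10)/3 = -(-883)*(-10)/3 = -⅓*8830 = -8830/3 ≈ -2943.3)
W = 0 (W = -2*8*0*(-2) = -0*(-2) = -2*0 = 0)
G(Y, y) = Y²
q(u) = 0
√(k + q(1/(166 + G(24, -5*13)))) = √(-8830/3 + 0) = √(-8830/3) = I*√26490/3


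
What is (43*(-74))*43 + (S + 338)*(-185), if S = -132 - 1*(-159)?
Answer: -204351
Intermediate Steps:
S = 27 (S = -132 + 159 = 27)
(43*(-74))*43 + (S + 338)*(-185) = (43*(-74))*43 + (27 + 338)*(-185) = -3182*43 + 365*(-185) = -136826 - 67525 = -204351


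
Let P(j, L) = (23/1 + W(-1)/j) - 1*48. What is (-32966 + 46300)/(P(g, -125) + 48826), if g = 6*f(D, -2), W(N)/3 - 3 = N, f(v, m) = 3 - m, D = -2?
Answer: 33335/122003 ≈ 0.27323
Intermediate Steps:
W(N) = 9 + 3*N
g = 30 (g = 6*(3 - 1*(-2)) = 6*(3 + 2) = 6*5 = 30)
P(j, L) = -25 + 6/j (P(j, L) = (23/1 + (9 + 3*(-1))/j) - 1*48 = (23*1 + (9 - 3)/j) - 48 = (23 + 6/j) - 48 = -25 + 6/j)
(-32966 + 46300)/(P(g, -125) + 48826) = (-32966 + 46300)/((-25 + 6/30) + 48826) = 13334/((-25 + 6*(1/30)) + 48826) = 13334/((-25 + 1/5) + 48826) = 13334/(-124/5 + 48826) = 13334/(244006/5) = 13334*(5/244006) = 33335/122003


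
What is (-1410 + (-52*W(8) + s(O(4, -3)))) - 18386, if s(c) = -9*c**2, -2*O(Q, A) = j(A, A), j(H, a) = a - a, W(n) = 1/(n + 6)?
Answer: -138598/7 ≈ -19800.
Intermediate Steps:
W(n) = 1/(6 + n)
j(H, a) = 0
O(Q, A) = 0 (O(Q, A) = -1/2*0 = 0)
(-1410 + (-52*W(8) + s(O(4, -3)))) - 18386 = (-1410 + (-52/(6 + 8) - 9*0**2)) - 18386 = (-1410 + (-52/14 - 9*0)) - 18386 = (-1410 + (-52*1/14 + 0)) - 18386 = (-1410 + (-26/7 + 0)) - 18386 = (-1410 - 26/7) - 18386 = -9896/7 - 18386 = -138598/7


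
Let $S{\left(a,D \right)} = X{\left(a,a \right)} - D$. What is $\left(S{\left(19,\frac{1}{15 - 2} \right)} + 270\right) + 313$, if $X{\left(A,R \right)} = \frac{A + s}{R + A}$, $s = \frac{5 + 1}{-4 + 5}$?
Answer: $\frac{288289}{494} \approx 583.58$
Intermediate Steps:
$s = 6$ ($s = \frac{6}{1} = 6 \cdot 1 = 6$)
$X{\left(A,R \right)} = \frac{6 + A}{A + R}$ ($X{\left(A,R \right)} = \frac{A + 6}{R + A} = \frac{6 + A}{A + R}$)
$S{\left(a,D \right)} = - D + \frac{6 + a}{2 a}$ ($S{\left(a,D \right)} = \frac{6 + a}{a + a} - D = \frac{6 + a}{2 a} - D = - D + \frac{6 + a}{2 a}$)
$\left(S{\left(19,\frac{1}{15 - 2} \right)} + 270\right) + 313 = \left(\left(\frac{1}{2} - \frac{1}{15 - 2} + \frac{3}{19}\right) + 270\right) + 313 = \left(\left(\frac{1}{2} - \frac{1}{13} + 3 \cdot \frac{1}{19}\right) + 270\right) + 313 = \left(\left(\frac{1}{2} - \frac{1}{13} + \frac{3}{19}\right) + 270\right) + 313 = \left(\frac{287}{494} + 270\right) + 313 = \frac{133667}{494} + 313 = \frac{288289}{494}$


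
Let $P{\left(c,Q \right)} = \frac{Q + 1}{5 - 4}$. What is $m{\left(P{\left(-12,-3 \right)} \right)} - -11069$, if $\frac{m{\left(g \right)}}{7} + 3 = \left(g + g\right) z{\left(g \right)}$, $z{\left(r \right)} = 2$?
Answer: $10992$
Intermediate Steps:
$P{\left(c,Q \right)} = 1 + Q$ ($P{\left(c,Q \right)} = \frac{1 + Q}{1} = \left(1 + Q\right) 1 = 1 + Q$)
$m{\left(g \right)} = -21 + 28 g$ ($m{\left(g \right)} = -21 + 7 \left(g + g\right) 2 = -21 + 7 \cdot 2 g 2 = -21 + 7 \cdot 4 g = -21 + 28 g$)
$m{\left(P{\left(-12,-3 \right)} \right)} - -11069 = \left(-21 + 28 \left(1 - 3\right)\right) - -11069 = \left(-21 + 28 \left(-2\right)\right) + 11069 = \left(-21 - 56\right) + 11069 = -77 + 11069 = 10992$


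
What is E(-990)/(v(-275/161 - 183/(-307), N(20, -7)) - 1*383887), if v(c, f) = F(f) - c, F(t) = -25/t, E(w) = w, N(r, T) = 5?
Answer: 24466365/9487287461 ≈ 0.0025789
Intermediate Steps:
v(c, f) = -c - 25/f (v(c, f) = -25/f - c = -c - 25/f)
E(-990)/(v(-275/161 - 183/(-307), N(20, -7)) - 1*383887) = -990/((-(-275/161 - 183/(-307)) - 25/5) - 1*383887) = -990/((-(-275*1/161 - 183*(-1/307)) - 25*⅕) - 383887) = -990/((-(-275/161 + 183/307) - 5) - 383887) = -990/((-1*(-54962/49427) - 5) - 383887) = -990/((54962/49427 - 5) - 383887) = -990/(-192173/49427 - 383887) = -990/(-18974574922/49427) = -990*(-49427/18974574922) = 24466365/9487287461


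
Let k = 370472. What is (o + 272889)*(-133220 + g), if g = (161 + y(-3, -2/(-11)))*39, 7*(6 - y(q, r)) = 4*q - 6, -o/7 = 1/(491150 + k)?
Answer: -208380745442575897/6031354 ≈ -3.4550e+10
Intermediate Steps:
o = -7/861622 (o = -7/(491150 + 370472) = -7/861622 ≈ -8.1242e-6)
y(q, r) = 48/7 - 4*q/7 (y(q, r) = 6 - (4*q - 6)/7 = 6 - (-6 + 4*q)/7 = 6 + (6/7 - 4*q/7) = 48/7 - 4*q/7)
g = 46293/7 (g = (161 + (48/7 - 4/7*(-3)))*39 = (161 + (48/7 + 12/7))*39 = (161 + 60/7)*39 = (1187/7)*39 = 46293/7 ≈ 6613.3)
(o + 272889)*(-133220 + g) = (-7/861622 + 272889)*(-133220 + 46293/7) = (235127165951/861622)*(-886247/7) = -208380745442575897/6031354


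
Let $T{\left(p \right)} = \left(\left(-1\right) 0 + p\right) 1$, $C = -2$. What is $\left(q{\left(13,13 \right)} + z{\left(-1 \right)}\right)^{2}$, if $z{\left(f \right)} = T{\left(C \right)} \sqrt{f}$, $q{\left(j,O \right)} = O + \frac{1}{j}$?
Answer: $\frac{28224}{169} - \frac{680 i}{13} \approx 167.01 - 52.308 i$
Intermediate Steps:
$T{\left(p \right)} = p$ ($T{\left(p \right)} = \left(0 + p\right) 1 = p 1 = p$)
$z{\left(f \right)} = - 2 \sqrt{f}$
$\left(q{\left(13,13 \right)} + z{\left(-1 \right)}\right)^{2} = \left(\left(13 + \frac{1}{13}\right) - 2 \sqrt{-1}\right)^{2} = \left(\left(13 + \frac{1}{13}\right) - 2 i\right)^{2} = \left(\frac{170}{13} - 2 i\right)^{2}$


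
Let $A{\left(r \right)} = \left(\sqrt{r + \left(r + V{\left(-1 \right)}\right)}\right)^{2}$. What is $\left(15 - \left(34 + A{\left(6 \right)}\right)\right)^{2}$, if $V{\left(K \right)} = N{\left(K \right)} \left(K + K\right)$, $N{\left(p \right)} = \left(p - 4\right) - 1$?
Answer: $1849$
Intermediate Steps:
$N{\left(p \right)} = -5 + p$ ($N{\left(p \right)} = \left(-4 + p\right) - 1 = -5 + p$)
$V{\left(K \right)} = 2 K \left(-5 + K\right)$ ($V{\left(K \right)} = \left(-5 + K\right) \left(K + K\right) = \left(-5 + K\right) 2 K = 2 K \left(-5 + K\right)$)
$A{\left(r \right)} = 12 + 2 r$ ($A{\left(r \right)} = \left(\sqrt{r + \left(r + 2 \left(-1\right) \left(-5 - 1\right)\right)}\right)^{2} = \left(\sqrt{r + \left(r + 2 \left(-1\right) \left(-6\right)\right)}\right)^{2} = \left(\sqrt{r + \left(r + 12\right)}\right)^{2} = \left(\sqrt{r + \left(12 + r\right)}\right)^{2} = \left(\sqrt{12 + 2 r}\right)^{2} = 12 + 2 r$)
$\left(15 - \left(34 + A{\left(6 \right)}\right)\right)^{2} = \left(15 - \left(46 + 12\right)\right)^{2} = \left(15 - 58\right)^{2} = \left(-43\right)^{2} = 1849$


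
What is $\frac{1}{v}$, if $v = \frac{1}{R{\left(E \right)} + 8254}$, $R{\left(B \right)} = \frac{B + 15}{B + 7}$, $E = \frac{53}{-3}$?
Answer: $\frac{33017}{4} \approx 8254.3$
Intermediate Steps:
$E = - \frac{53}{3}$ ($E = 53 \left(- \frac{1}{3}\right) = - \frac{53}{3} \approx -17.667$)
$R{\left(B \right)} = \frac{15 + B}{7 + B}$
$v = \frac{4}{33017}$ ($v = \frac{1}{\frac{15 - \frac{53}{3}}{7 - \frac{53}{3}} + 8254} = \frac{1}{\frac{1}{- \frac{32}{3}} \left(- \frac{8}{3}\right) + 8254} = \frac{1}{\left(- \frac{3}{32}\right) \left(- \frac{8}{3}\right) + 8254} = \frac{1}{\frac{1}{4} + 8254} = \frac{1}{\frac{33017}{4}} = \frac{4}{33017} \approx 0.00012115$)
$\frac{1}{v} = \frac{1}{\frac{4}{33017}} = \frac{33017}{4}$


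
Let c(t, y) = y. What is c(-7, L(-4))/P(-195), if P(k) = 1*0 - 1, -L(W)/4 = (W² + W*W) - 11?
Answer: 84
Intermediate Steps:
L(W) = 44 - 8*W² (L(W) = -4*((W² + W*W) - 11) = -4*((W² + W²) - 11) = -4*(2*W² - 11) = -4*(-11 + 2*W²) = 44 - 8*W²)
P(k) = -1 (P(k) = 0 - 1 = -1)
c(-7, L(-4))/P(-195) = (44 - 8*(-4)²)/(-1) = (44 - 8*16)*(-1) = (44 - 128)*(-1) = -84*(-1) = 84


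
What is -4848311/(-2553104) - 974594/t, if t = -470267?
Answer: 4768240508813/1200640558768 ≈ 3.9714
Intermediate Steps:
-4848311/(-2553104) - 974594/t = -4848311/(-2553104) - 974594/(-470267) = -4848311*(-1/2553104) - 974594*(-1/470267) = 4848311/2553104 + 974594/470267 = 4768240508813/1200640558768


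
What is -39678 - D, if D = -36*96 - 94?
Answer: -36128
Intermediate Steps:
D = -3550 (D = -3456 - 94 = -3550)
-39678 - D = -39678 - 1*(-3550) = -39678 + 3550 = -36128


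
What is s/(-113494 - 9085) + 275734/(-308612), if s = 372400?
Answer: -74363153393/18914675174 ≈ -3.9315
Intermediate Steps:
s/(-113494 - 9085) + 275734/(-308612) = 372400/(-113494 - 9085) + 275734/(-308612) = 372400/(-122579) + 275734*(-1/308612) = 372400*(-1/122579) - 137867/154306 = -372400/122579 - 137867/154306 = -74363153393/18914675174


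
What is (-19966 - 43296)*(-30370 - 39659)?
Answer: 4430174598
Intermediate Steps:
(-19966 - 43296)*(-30370 - 39659) = -63262*(-70029) = 4430174598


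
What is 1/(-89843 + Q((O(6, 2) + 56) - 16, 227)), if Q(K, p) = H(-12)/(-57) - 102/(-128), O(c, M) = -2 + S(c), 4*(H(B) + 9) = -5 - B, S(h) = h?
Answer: -3648/327743893 ≈ -1.1131e-5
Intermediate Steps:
H(B) = -41/4 - B/4 (H(B) = -9 + (-5 - B)/4 = -9 + (-5/4 - B/4) = -41/4 - B/4)
O(c, M) = -2 + c
Q(K, p) = 3371/3648 (Q(K, p) = (-41/4 - ¼*(-12))/(-57) - 102/(-128) = (-41/4 + 3)*(-1/57) - 102*(-1/128) = -29/4*(-1/57) + 51/64 = 29/228 + 51/64 = 3371/3648)
1/(-89843 + Q((O(6, 2) + 56) - 16, 227)) = 1/(-89843 + 3371/3648) = 1/(-327743893/3648) = -3648/327743893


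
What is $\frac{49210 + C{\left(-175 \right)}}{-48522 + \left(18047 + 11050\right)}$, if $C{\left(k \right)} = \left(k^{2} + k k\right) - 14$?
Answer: $- \frac{15778}{2775} \approx -5.6858$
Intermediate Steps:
$C{\left(k \right)} = -14 + 2 k^{2}$ ($C{\left(k \right)} = \left(k^{2} + k^{2}\right) - 14 = 2 k^{2} - 14 = -14 + 2 k^{2}$)
$\frac{49210 + C{\left(-175 \right)}}{-48522 + \left(18047 + 11050\right)} = \frac{49210 - \left(14 - 2 \left(-175\right)^{2}\right)}{-48522 + \left(18047 + 11050\right)} = \frac{49210 + \left(-14 + 2 \cdot 30625\right)}{-48522 + 29097} = \frac{49210 + \left(-14 + 61250\right)}{-19425} = \left(49210 + 61236\right) \left(- \frac{1}{19425}\right) = 110446 \left(- \frac{1}{19425}\right) = - \frac{15778}{2775}$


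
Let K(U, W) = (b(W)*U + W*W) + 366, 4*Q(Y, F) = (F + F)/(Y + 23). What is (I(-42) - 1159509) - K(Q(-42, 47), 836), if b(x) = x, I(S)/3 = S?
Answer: -1857863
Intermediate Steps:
I(S) = 3*S
Q(Y, F) = F/(2*(23 + Y)) (Q(Y, F) = ((F + F)/(Y + 23))/4 = ((2*F)/(23 + Y))/4 = (2*F/(23 + Y))/4 = F/(2*(23 + Y)))
K(U, W) = 366 + W² + U*W (K(U, W) = (W*U + W*W) + 366 = (U*W + W²) + 366 = (W² + U*W) + 366 = 366 + W² + U*W)
(I(-42) - 1159509) - K(Q(-42, 47), 836) = (3*(-42) - 1159509) - (366 + 836² + ((½)*47/(23 - 42))*836) = (-126 - 1159509) - (366 + 698896 + ((½)*47/(-19))*836) = -1159635 - (366 + 698896 + ((½)*47*(-1/19))*836) = -1159635 - (366 + 698896 - 47/38*836) = -1159635 - (366 + 698896 - 1034) = -1159635 - 1*698228 = -1159635 - 698228 = -1857863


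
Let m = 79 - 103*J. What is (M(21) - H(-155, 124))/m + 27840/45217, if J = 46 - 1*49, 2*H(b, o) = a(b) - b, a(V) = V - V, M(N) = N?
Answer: 16494319/35088392 ≈ 0.47008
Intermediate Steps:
a(V) = 0
H(b, o) = -b/2 (H(b, o) = (0 - b)/2 = (-b)/2 = -b/2)
J = -3 (J = 46 - 49 = -3)
m = 388 (m = 79 - 103*(-3) = 79 + 309 = 388)
(M(21) - H(-155, 124))/m + 27840/45217 = (21 - (-1)*(-155)/2)/388 + 27840/45217 = (21 - 1*155/2)*(1/388) + 27840*(1/45217) = (21 - 155/2)*(1/388) + 27840/45217 = -113/2*1/388 + 27840/45217 = -113/776 + 27840/45217 = 16494319/35088392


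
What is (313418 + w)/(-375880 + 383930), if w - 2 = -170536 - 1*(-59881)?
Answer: 40553/1610 ≈ 25.188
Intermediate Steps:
w = -110653 (w = 2 + (-170536 - 1*(-59881)) = 2 + (-170536 + 59881) = 2 - 110655 = -110653)
(313418 + w)/(-375880 + 383930) = (313418 - 110653)/(-375880 + 383930) = 202765/8050 = 202765*(1/8050) = 40553/1610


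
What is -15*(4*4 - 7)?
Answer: -135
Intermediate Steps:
-15*(4*4 - 7) = -15*(16 - 7) = -15*9 = -135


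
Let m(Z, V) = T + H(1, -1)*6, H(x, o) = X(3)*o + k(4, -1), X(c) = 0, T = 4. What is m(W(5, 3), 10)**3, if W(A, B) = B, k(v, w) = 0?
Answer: 64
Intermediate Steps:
H(x, o) = 0 (H(x, o) = 0*o + 0 = 0 + 0 = 0)
m(Z, V) = 4 (m(Z, V) = 4 + 0*6 = 4 + 0 = 4)
m(W(5, 3), 10)**3 = 4**3 = 64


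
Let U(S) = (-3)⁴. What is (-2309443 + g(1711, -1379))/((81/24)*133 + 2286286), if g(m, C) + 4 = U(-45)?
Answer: -18474928/18293879 ≈ -1.0099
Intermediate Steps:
U(S) = 81
g(m, C) = 77 (g(m, C) = -4 + 81 = 77)
(-2309443 + g(1711, -1379))/((81/24)*133 + 2286286) = (-2309443 + 77)/((81/24)*133 + 2286286) = -2309366/(((1/24)*81)*133 + 2286286) = -2309366/((27/8)*133 + 2286286) = -2309366/(3591/8 + 2286286) = -2309366/18293879/8 = -2309366*8/18293879 = -18474928/18293879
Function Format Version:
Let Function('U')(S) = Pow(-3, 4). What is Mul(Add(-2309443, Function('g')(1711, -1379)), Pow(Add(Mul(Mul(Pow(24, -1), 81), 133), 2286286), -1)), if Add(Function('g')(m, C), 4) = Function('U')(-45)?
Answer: Rational(-18474928, 18293879) ≈ -1.0099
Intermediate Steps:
Function('U')(S) = 81
Function('g')(m, C) = 77 (Function('g')(m, C) = Add(-4, 81) = 77)
Mul(Add(-2309443, Function('g')(1711, -1379)), Pow(Add(Mul(Mul(Pow(24, -1), 81), 133), 2286286), -1)) = Mul(Add(-2309443, 77), Pow(Add(Mul(Mul(Pow(24, -1), 81), 133), 2286286), -1)) = Mul(-2309366, Pow(Add(Mul(Mul(Rational(1, 24), 81), 133), 2286286), -1)) = Mul(-2309366, Pow(Add(Mul(Rational(27, 8), 133), 2286286), -1)) = Mul(-2309366, Pow(Add(Rational(3591, 8), 2286286), -1)) = Mul(-2309366, Pow(Rational(18293879, 8), -1)) = Mul(-2309366, Rational(8, 18293879)) = Rational(-18474928, 18293879)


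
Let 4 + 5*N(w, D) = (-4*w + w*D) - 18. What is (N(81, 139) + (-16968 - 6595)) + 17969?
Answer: -17057/5 ≈ -3411.4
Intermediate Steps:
N(w, D) = -22/5 - 4*w/5 + D*w/5 (N(w, D) = -⅘ + ((-4*w + w*D) - 18)/5 = -⅘ + ((-4*w + D*w) - 18)/5 = -⅘ + (-18 - 4*w + D*w)/5 = -⅘ + (-18/5 - 4*w/5 + D*w/5) = -22/5 - 4*w/5 + D*w/5)
(N(81, 139) + (-16968 - 6595)) + 17969 = ((-22/5 - ⅘*81 + (⅕)*139*81) + (-16968 - 6595)) + 17969 = ((-22/5 - 324/5 + 11259/5) - 23563) + 17969 = (10913/5 - 23563) + 17969 = -106902/5 + 17969 = -17057/5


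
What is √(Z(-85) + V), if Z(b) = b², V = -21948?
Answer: I*√14723 ≈ 121.34*I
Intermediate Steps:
√(Z(-85) + V) = √((-85)² - 21948) = √(7225 - 21948) = √(-14723) = I*√14723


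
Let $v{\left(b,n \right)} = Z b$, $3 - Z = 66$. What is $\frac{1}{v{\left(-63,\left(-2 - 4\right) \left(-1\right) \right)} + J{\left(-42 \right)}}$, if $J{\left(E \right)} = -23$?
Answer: $\frac{1}{3946} \approx 0.00025342$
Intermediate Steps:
$Z = -63$ ($Z = 3 - 66 = -63$)
$v{\left(b,n \right)} = - 63 b$
$\frac{1}{v{\left(-63,\left(-2 - 4\right) \left(-1\right) \right)} + J{\left(-42 \right)}} = \frac{1}{\left(-63\right) \left(-63\right) - 23} = \frac{1}{3969 - 23} = \frac{1}{3946}$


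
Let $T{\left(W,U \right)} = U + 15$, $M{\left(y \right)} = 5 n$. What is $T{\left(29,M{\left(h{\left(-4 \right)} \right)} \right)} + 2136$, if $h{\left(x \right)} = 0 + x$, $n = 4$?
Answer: $2171$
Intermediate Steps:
$h{\left(x \right)} = x$
$M{\left(y \right)} = 20$ ($M{\left(y \right)} = 5 \cdot 4 = 20$)
$T{\left(W,U \right)} = 15 + U$
$T{\left(29,M{\left(h{\left(-4 \right)} \right)} \right)} + 2136 = \left(15 + 20\right) + 2136 = 35 + 2136 = 2171$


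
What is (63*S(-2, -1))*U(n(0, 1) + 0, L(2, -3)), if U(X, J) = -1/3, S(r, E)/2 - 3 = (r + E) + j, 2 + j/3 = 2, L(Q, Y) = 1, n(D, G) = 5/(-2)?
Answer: 0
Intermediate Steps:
n(D, G) = -5/2 (n(D, G) = 5*(-1/2) = -5/2)
j = 0 (j = -6 + 3*2 = -6 + 6 = 0)
S(r, E) = 6 + 2*E + 2*r (S(r, E) = 6 + 2*((r + E) + 0) = 6 + 2*((E + r) + 0) = 6 + 2*(E + r) = 6 + (2*E + 2*r) = 6 + 2*E + 2*r)
U(X, J) = -1/3 (U(X, J) = -1*1/3 = -1/3)
(63*S(-2, -1))*U(n(0, 1) + 0, L(2, -3)) = (63*(6 + 2*(-1) + 2*(-2)))*(-1/3) = (63*(6 - 2 - 4))*(-1/3) = (63*0)*(-1/3) = 0*(-1/3) = 0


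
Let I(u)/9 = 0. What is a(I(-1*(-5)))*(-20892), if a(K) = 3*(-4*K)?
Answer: 0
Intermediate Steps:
I(u) = 0 (I(u) = 9*0 = 0)
a(K) = -12*K
a(I(-1*(-5)))*(-20892) = -12*0*(-20892) = 0*(-20892) = 0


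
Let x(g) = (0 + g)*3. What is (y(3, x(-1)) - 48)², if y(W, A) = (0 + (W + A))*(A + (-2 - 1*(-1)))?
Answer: 2304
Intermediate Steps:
x(g) = 3*g (x(g) = g*3 = 3*g)
y(W, A) = (-1 + A)*(A + W) (y(W, A) = (0 + (A + W))*(A + (-2 + 1)) = (A + W)*(A - 1) = (A + W)*(-1 + A) = (-1 + A)*(A + W))
(y(3, x(-1)) - 48)² = (((3*(-1))² - 3*(-1) - 1*3 + (3*(-1))*3) - 48)² = (((-3)² - 1*(-3) - 3 - 3*3) - 48)² = ((9 + 3 - 3 - 9) - 48)² = (0 - 48)² = (-48)² = 2304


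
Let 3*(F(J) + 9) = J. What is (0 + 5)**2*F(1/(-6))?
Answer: -4075/18 ≈ -226.39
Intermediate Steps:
F(J) = -9 + J/3
(0 + 5)**2*F(1/(-6)) = (0 + 5)**2*(-9 + (1/3)/(-6)) = 5**2*(-9 + (1/3)*(-1/6)) = 25*(-9 - 1/18) = 25*(-163/18) = -4075/18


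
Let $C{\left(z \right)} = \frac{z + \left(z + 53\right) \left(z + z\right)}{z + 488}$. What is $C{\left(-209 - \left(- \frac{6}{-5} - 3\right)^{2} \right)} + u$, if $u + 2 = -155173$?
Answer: $- \frac{13351148764}{86175} \approx -1.5493 \cdot 10^{5}$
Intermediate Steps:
$u = -155175$ ($u = -2 - 155173 = -155175$)
$C{\left(z \right)} = \frac{z + 2 z \left(53 + z\right)}{488 + z}$ ($C{\left(z \right)} = \frac{z + \left(53 + z\right) 2 z}{488 + z} = \frac{z + 2 z \left(53 + z\right)}{488 + z}$)
$C{\left(-209 - \left(- \frac{6}{-5} - 3\right)^{2} \right)} + u = \frac{\left(-209 - \left(- \frac{6}{-5} - 3\right)^{2}\right) \left(107 + 2 \left(-209 - \left(- \frac{6}{-5} - 3\right)^{2}\right)\right)}{488 - \left(209 + \left(- \frac{6}{-5} - 3\right)^{2}\right)} - 155175 = \frac{\left(-209 - \left(\left(-6\right) \left(- \frac{1}{5}\right) - 3\right)^{2}\right) \left(107 + 2 \left(-209 - \left(\left(-6\right) \left(- \frac{1}{5}\right) - 3\right)^{2}\right)\right)}{488 - \left(209 + \left(\left(-6\right) \left(- \frac{1}{5}\right) - 3\right)^{2}\right)} - 155175 = \frac{\left(-209 - \left(\frac{6}{5} - 3\right)^{2}\right) \left(107 + 2 \left(-209 - \left(\frac{6}{5} - 3\right)^{2}\right)\right)}{488 - \left(209 + \left(\frac{6}{5} - 3\right)^{2}\right)} - 155175 = \frac{\left(-209 - \left(- \frac{9}{5}\right)^{2}\right) \left(107 + 2 \left(-209 - \left(- \frac{9}{5}\right)^{2}\right)\right)}{488 - \frac{5306}{25}} - 155175 = \frac{\left(-209 - \frac{81}{25}\right) \left(107 + 2 \left(-209 - \frac{81}{25}\right)\right)}{488 - \frac{5306}{25}} - 155175 = - \frac{5306 \left(107 + 2 \left(- \frac{5306}{25}\right)\right)}{25 \left(488 - \frac{5306}{25}\right)} - 155175 = - \frac{5306 \left(107 - \frac{10612}{25}\right)}{25 \cdot \frac{6894}{25}} - 155175 = \left(- \frac{5306}{25}\right) \frac{25}{6894} \left(- \frac{7937}{25}\right) - 155175 = \frac{21056861}{86175} - 155175 = - \frac{13351148764}{86175}$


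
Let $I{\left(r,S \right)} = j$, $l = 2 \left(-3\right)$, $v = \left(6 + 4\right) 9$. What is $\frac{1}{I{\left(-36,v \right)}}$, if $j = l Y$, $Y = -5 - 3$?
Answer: $\frac{1}{48} \approx 0.020833$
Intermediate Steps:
$v = 90$ ($v = 10 \cdot 9 = 90$)
$Y = -8$
$l = -6$
$j = 48$ ($j = \left(-6\right) \left(-8\right) = 48$)
$I{\left(r,S \right)} = 48$
$\frac{1}{I{\left(-36,v \right)}} = \frac{1}{48}$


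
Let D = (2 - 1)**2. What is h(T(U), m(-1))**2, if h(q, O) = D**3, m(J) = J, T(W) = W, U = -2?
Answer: 1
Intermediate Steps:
D = 1 (D = 1**2 = 1)
h(q, O) = 1 (h(q, O) = 1**3 = 1)
h(T(U), m(-1))**2 = 1**2 = 1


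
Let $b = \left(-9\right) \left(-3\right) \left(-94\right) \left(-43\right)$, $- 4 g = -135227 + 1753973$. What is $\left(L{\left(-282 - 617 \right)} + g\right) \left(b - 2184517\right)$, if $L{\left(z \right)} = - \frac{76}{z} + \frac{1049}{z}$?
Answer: $\frac{1510107348103559}{1798} \approx 8.3988 \cdot 10^{11}$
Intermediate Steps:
$g = - \frac{809373}{2}$ ($g = - \frac{-135227 + 1753973}{4} = \left(- \frac{1}{4}\right) 1618746 = - \frac{809373}{2} \approx -4.0469 \cdot 10^{5}$)
$b = 109134$ ($b = 27 \left(-94\right) \left(-43\right) = \left(-2538\right) \left(-43\right) = 109134$)
$L{\left(z \right)} = \frac{973}{z}$
$\left(L{\left(-282 - 617 \right)} + g\right) \left(b - 2184517\right) = \left(\frac{973}{-282 - 617} - \frac{809373}{2}\right) \left(109134 - 2184517\right) = \left(\frac{973}{-282 - 617} - \frac{809373}{2}\right) \left(-2075383\right) = \left(\frac{973}{-899} - \frac{809373}{2}\right) \left(-2075383\right) = \left(973 \left(- \frac{1}{899}\right) - \frac{809373}{2}\right) \left(-2075383\right) = \left(- \frac{973}{899} - \frac{809373}{2}\right) \left(-2075383\right) = \left(- \frac{727628273}{1798}\right) \left(-2075383\right) = \frac{1510107348103559}{1798}$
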